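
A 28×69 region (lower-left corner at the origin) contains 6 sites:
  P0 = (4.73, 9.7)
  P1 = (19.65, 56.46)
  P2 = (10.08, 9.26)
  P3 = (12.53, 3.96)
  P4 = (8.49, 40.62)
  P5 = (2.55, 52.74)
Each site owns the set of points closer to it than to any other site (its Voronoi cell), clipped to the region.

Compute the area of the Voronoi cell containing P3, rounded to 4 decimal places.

1. box [0,28]×[0,69]: [(0, 0) (28, 0) (28, 69) (0, 69)]
2. ⊥bis P3·P0 via (8.63,6.83): [(3.6038, 0) (28, 0) (28, 33.1516)]  |A|=404.3862
3. ⊥bis P3·P1 via (16.09,30.21): [(24.9509, 29.0083) (3.6038, 0) (28, 0) (28, 28.5948)]  |A|=397.4392
4. ⊥bis P3·P2 via (11.305,6.61): [(7.0055, 4.6225) (3.6038, 0) (28, 0) (28, 14.3275)]  |A|=206.785
5. ⊥bis P3·P4 via (10.51,22.29): [(7.0055, 4.6225) (3.6038, 0) (28, 0) (28, 14.3275)]  |A|=206.785
6. ⊥bis P3·P5 via (7.54,28.35): [(7.0055, 4.6225) (3.6038, 0) (28, 0) (28, 14.3275)]  |A|=206.785
7. canonical 4-gon: [(7.0055, 4.6225) (3.6038, 0) (28, 0) (28, 14.3275)]
8. shoelace: 206.785

Area of P3's cell: 206.7850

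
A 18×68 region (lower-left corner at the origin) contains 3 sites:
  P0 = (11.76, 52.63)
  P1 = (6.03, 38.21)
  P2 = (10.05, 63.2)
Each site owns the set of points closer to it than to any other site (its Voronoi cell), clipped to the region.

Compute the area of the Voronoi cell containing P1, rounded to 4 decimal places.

Area of P1's cell: 816.8090

1. box [0,18]×[0,68]: [(0, 0) (18, 0) (18, 68) (0, 68)]
2. ⊥bis P1·P0 via (8.895,45.42): [(0, 48.9546) (0, 0) (18, 0) (18, 41.802)]  |A|=816.809
3. ⊥bis P1·P2 via (8.04,50.705): [(0, 48.9546) (0, 0) (18, 0) (18, 41.802)]  |A|=816.809
4. canonical 4-gon: [(0, 48.9546) (0, 0) (18, 0) (18, 41.802)]
5. shoelace: 816.809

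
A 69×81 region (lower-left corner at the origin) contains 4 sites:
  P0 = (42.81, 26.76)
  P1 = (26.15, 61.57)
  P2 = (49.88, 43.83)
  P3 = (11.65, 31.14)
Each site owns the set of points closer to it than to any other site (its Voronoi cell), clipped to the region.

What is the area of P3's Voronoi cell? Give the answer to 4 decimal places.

1. box [0,69]×[0,81]: [(0, 0) (69, 0) (69, 81) (0, 81)]
2. ⊥bis P3·P0 via (27.23,28.95): [(0, 0) (23.1606, 0) (34.5464, 81) (0, 81)]  |A|=2337.1354
3. ⊥bis P3·P1 via (18.9,46.355): [(0, 55.3609) (0, 0) (23.1606, 0) (29, 41.5423)]  |A|=1283.8075
4. ⊥bis P3·P2 via (30.765,37.485): [(0, 55.3609) (0, 0) (23.1606, 0) (29, 41.5423)]  |A|=1283.8075
5. canonical 4-gon: [(0, 55.3609) (0, 0) (23.1606, 0) (29, 41.5423)]
6. shoelace: 1283.8075

Area of P3's cell: 1283.8075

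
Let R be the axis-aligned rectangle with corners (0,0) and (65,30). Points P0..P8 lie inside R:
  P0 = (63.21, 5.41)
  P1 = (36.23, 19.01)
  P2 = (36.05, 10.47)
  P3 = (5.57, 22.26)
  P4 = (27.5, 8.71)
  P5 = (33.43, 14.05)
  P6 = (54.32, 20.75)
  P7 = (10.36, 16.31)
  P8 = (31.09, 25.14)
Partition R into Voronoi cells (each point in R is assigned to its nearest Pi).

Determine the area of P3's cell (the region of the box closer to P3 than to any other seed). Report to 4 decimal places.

1. box [0,65]×[0,30]: [(0, 0) (65, 0) (65, 30) (0, 30)]
2. ⊥bis P3·P0 via (34.39,13.835): [(0, 0) (30.3456, 0) (39.1155, 30) (0, 30)]  |A|=1041.917
3. ⊥bis P3·P1 via (20.9,20.635): [(0, 0) (18.7127, 0) (21.8927, 30) (0, 30)]  |A|=609.0805
4. ⊥bis P3·P2 via (20.81,16.365): [(0, 0) (14.4798, 0) (20.3105, 15.0736) (21.8927, 30) (0, 30)]  |A|=577.1784
5. ⊥bis P3·P4 via (16.535,15.485): [(0, 0) (6.9672, 0) (21.145, 22.946) (21.8927, 30) (0, 30)]  |A|=474.3248
6. ⊥bis P3·P5 via (19.5,18.155): [(0, 0) (6.9672, 0) (20.6993, 22.2247) (21.2759, 24.1815) (21.8927, 30) (0, 30)]  |A|=474.0967
7. ⊥bis P3·P6 via (29.945,21.505): [(0, 0) (6.9672, 0) (20.6993, 22.2247) (21.2759, 24.1815) (21.8927, 30) (0, 30)]  |A|=474.0967
8. ⊥bis P3·P7 via (7.965,19.285): [(0, 12.8728) (21.2749, 30) (0, 30)]  |A|=182.189
9. ⊥bis P3·P8 via (18.33,23.7): [(0, 12.8728) (17.9235, 27.302) (17.619, 30) (0, 30)]  |A|=177.2573
10. canonical 4-gon: [(0, 12.8728) (17.9235, 27.302) (17.619, 30) (0, 30)]
11. shoelace: 177.2573

Area of P3's cell: 177.2573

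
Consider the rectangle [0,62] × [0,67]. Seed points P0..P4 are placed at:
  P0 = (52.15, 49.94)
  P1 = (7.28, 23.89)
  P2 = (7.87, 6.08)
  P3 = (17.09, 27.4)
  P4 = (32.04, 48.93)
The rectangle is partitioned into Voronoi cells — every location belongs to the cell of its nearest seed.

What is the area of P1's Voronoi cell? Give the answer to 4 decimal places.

1. box [0,62]×[0,67]: [(0, 0) (62, 0) (62, 67) (0, 67)]
2. ⊥bis P1·P0 via (29.715,36.915): [(0, 0) (51.1466, 0) (12.2487, 67) (0, 67)]  |A|=2123.7414
3. ⊥bis P1·P2 via (7.575,14.985): [(0, 14.7341) (41.7888, 16.1184) (12.2487, 67) (0, 67)]  |A|=1403.6811
4. ⊥bis P1·P3 via (12.185,25.645): [(0, 59.7005) (0, 14.7341) (15.9004, 15.2608)]  |A|=357.4934
5. ⊥bis P1·P4 via (19.66,36.41): [(2.1319, 53.7421) (0, 55.8502) (0, 14.7341) (15.9004, 15.2608)]  |A|=353.3891
6. canonical 4-gon: [(2.1319, 53.7421) (0, 55.8502) (0, 14.7341) (15.9004, 15.2608)]
7. shoelace: 353.3891

Area of P1's cell: 353.3891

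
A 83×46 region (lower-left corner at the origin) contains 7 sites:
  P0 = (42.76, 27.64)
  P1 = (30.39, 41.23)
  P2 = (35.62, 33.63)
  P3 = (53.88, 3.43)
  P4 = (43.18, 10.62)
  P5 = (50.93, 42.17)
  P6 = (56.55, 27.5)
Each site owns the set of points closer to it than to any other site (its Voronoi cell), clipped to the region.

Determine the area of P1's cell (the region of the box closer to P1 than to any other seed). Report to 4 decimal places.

1. box [0,83]×[0,46]: [(0, 0) (83, 0) (83, 46) (0, 46)]
2. ⊥bis P1·P0 via (36.575,34.435): [(0, 1.1434) (49.2806, 46) (0, 46)]  |A|=1105.2801
3. ⊥bis P1·P2 via (33.005,37.43): [(0, 14.7173) (45.4585, 46) (0, 46)]  |A|=711.0318
4. ⊥bis P1·P3 via (42.135,22.33): [(0, 14.7173) (45.4585, 46) (0, 46)]  |A|=711.0318
5. ⊥bis P1·P4 via (36.785,25.925): [(0, 14.7173) (45.4585, 46) (0, 46)]  |A|=711.0318
6. ⊥bis P1·P5 via (40.66,41.7): [(0, 14.7173) (40.6157, 42.6674) (40.4632, 46) (0, 46)]  |A|=702.708
7. ⊥bis P1·P6 via (43.47,34.365): [(0, 14.7173) (40.6157, 42.6674) (40.4632, 46) (0, 46)]  |A|=702.708
8. canonical 4-gon: [(0, 14.7173) (40.6157, 42.6674) (40.4632, 46) (0, 46)]
9. shoelace: 702.708

Area of P1's cell: 702.7080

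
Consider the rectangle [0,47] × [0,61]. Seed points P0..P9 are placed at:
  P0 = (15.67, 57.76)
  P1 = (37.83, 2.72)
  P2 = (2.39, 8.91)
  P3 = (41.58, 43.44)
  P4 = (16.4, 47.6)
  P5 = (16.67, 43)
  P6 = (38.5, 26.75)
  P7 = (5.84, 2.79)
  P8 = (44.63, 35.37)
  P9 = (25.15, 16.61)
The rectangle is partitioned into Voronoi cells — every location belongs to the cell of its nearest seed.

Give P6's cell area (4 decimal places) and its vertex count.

Area of P6's cell: 313.8687 (6 vertices)

1. box [0,47]×[0,61]: [(0, 0) (47, 0) (47, 61) (0, 61)]
2. ⊥bis P6·P0 via (27.085,42.255): [(0, 22.3146) (0, 0) (47, 0) (47, 56.9167)]  |A|=1861.9366
3. ⊥bis P6·P1 via (38.165,14.735): [(0, 22.3146) (0, 15.7991) (47, 14.4887) (47, 56.9167)]  |A|=1150.1739
4. ⊥bis P6·P2 via (20.445,17.83): [(13.3674, 32.1559) (21.7479, 15.1927) (47, 14.4887) (47, 56.9167)]  |A|=924.7105
5. ⊥bis P6·P3 via (40.04,35.095): [(21.9053, 38.4416) (13.3674, 32.1559) (21.7479, 15.1927) (47, 14.4887) (47, 33.8106)]  |A|=634.7897
6. ⊥bis P6·P4 via (27.45,37.175): [(27.6456, 37.3823) (16.5799, 25.6533) (21.7479, 15.1927) (47, 14.4887) (47, 33.8106)]  |A|=557.4085
7. ⊥bis P6·P5 via (27.585,34.875): [(29.2333, 37.0893) (18.2317, 22.3099) (21.7479, 15.1927) (47, 14.4887) (47, 33.8106)]  |A|=515.8792
8. ⊥bis P6·P7 via (22.17,14.77): [(29.2333, 37.0893) (18.2317, 22.3099) (21.5171, 15.66) (21.8622, 15.1896) (47, 14.4887) (47, 33.8106)]  |A|=515.8529
9. ⊥bis P6·P8 via (41.565,31.06): [(34.437, 36.129) (29.2333, 37.0893) (18.2317, 22.3099) (21.5171, 15.66) (21.8622, 15.1896) (47, 14.4887) (47, 27.195)]  |A|=474.2968
10. ⊥bis P6·P9 via (31.825,21.68): [(34.437, 36.129) (29.2333, 37.0893) (24.723, 31.0302) (37.077, 14.7653) (47, 14.4887) (47, 27.195)]  |A|=313.8687
11. canonical 6-gon: [(34.437, 36.129) (29.2333, 37.0893) (24.723, 31.0302) (37.077, 14.7653) (47, 14.4887) (47, 27.195)]
12. shoelace: 313.8687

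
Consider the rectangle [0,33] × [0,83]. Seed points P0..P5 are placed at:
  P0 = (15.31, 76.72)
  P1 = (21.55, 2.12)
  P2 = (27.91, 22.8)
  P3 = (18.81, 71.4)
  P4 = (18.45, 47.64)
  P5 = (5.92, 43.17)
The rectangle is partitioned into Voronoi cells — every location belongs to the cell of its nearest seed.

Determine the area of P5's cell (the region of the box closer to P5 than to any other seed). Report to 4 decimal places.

1. box [0,33]×[0,83]: [(0, 0) (33, 0) (33, 83) (0, 83)]
2. ⊥bis P5·P0 via (10.615,59.945): [(0, 62.9159) (0, 0) (33, 0) (33, 53.6799)]  |A|=1923.8308
3. ⊥bis P5·P1 via (13.735,22.645): [(0, 62.9159) (0, 17.4153) (33, 29.9802) (33, 53.6799)]  |A|=1141.8037
4. ⊥bis P5·P2 via (16.915,32.985): [(0, 62.9159) (0, 17.4153) (3.8504, 18.8814) (33, 50.3492) (33, 53.6799)]  |A|=844.93
5. ⊥bis P5·P3 via (12.365,57.285): [(0.0849, 62.8922) (0, 62.9159) (0, 17.4153) (3.8504, 18.8814) (31.3815, 48.602)]  |A|=751.2095
6. ⊥bis P5·P4 via (12.185,45.405): [(7.0872, 59.6949) (0.0849, 62.8922) (0, 62.9159) (0, 17.4153) (3.8504, 18.8814) (16.699, 32.7518)]  |A|=477.239
7. canonical 6-gon: [(7.0872, 59.6949) (0.0849, 62.8922) (0, 62.9159) (0, 17.4153) (3.8504, 18.8814) (16.699, 32.7518)]
8. shoelace: 477.239

Area of P5's cell: 477.2390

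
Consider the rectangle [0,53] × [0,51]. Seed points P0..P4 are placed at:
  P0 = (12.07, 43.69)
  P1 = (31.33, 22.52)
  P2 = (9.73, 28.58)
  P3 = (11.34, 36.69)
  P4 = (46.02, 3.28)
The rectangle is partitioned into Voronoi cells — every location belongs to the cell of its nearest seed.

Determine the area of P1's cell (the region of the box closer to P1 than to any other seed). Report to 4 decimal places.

1. box [0,53]×[0,51]: [(0, 0) (53, 0) (53, 51) (0, 51)]
2. ⊥bis P1·P0 via (21.7,33.105): [(0, 13.3628) (0, 0) (53, 0) (53, 51) (41.3696, 51)]  |A|=1924.4818
3. ⊥bis P1·P2 via (20.53,25.55): [(22.975, 34.265) (13.3618, 0) (53, 0) (53, 51) (41.3696, 51)]  |A|=1542.0549
4. ⊥bis P1·P3 via (21.335,29.605): [(27.6589, 38.5262) (21.8856, 30.3817) (13.3618, 0) (53, 0) (53, 51) (41.3696, 51)]  |A|=1535.2818
5. ⊥bis P1·P4 via (38.675,12.9): [(27.6589, 38.5262) (21.8856, 30.3817) (13.3618, 0) (21.7794, 0) (53, 23.8373) (53, 51) (41.3696, 51)]  |A|=1163.1742
6. canonical 7-gon: [(27.6589, 38.5262) (21.8856, 30.3817) (13.3618, 0) (21.7794, 0) (53, 23.8373) (53, 51) (41.3696, 51)]
7. shoelace: 1163.1742

Area of P1's cell: 1163.1742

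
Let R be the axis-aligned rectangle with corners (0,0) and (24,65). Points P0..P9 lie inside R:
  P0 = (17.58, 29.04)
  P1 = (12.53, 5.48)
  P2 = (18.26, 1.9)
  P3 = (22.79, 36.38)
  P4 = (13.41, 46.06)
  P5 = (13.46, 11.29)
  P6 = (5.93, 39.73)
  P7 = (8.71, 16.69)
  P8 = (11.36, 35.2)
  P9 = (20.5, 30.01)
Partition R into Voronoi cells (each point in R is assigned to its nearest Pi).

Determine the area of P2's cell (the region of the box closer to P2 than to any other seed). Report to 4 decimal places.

Area of P2's cell: 74.6182

1. box [0,24]×[0,65]: [(0, 0) (24, 0) (24, 65) (0, 65)]
2. ⊥bis P2·P0 via (17.92,15.47): [(0, 15.021) (0, 0) (24, 0) (24, 15.6223)]  |A|=367.7201
3. ⊥bis P2·P1 via (15.395,3.69): [(22.8318, 15.5931) (13.0896, 0) (24, 0) (24, 15.6223)]  |A|=94.1885
4. ⊥bis P2·P3 via (20.525,19.14): [(22.8318, 15.5931) (13.0896, 0) (24, 0) (24, 15.6223)]  |A|=94.1885
5. ⊥bis P2·P4 via (15.835,23.98): [(22.8318, 15.5931) (13.0896, 0) (24, 0) (24, 15.6223)]  |A|=94.1885
6. ⊥bis P2·P5 via (15.86,6.595): [(17.8435, 7.6089) (13.0896, 0) (24, 0) (24, 10.756)]  |A|=74.6182
7. ⊥bis P2·P6 via (12.095,20.815): [(17.8435, 7.6089) (13.0896, 0) (24, 0) (24, 10.756)]  |A|=74.6182
8. ⊥bis P2·P7 via (13.485,9.295): [(17.8435, 7.6089) (13.0896, 0) (24, 0) (24, 10.756)]  |A|=74.6182
9. ⊥bis P2·P8 via (14.81,18.55): [(17.8435, 7.6089) (13.0896, 0) (24, 0) (24, 10.756)]  |A|=74.6182
10. ⊥bis P2·P9 via (19.38,15.955): [(17.8435, 7.6089) (13.0896, 0) (24, 0) (24, 10.756)]  |A|=74.6182
11. canonical 4-gon: [(17.8435, 7.6089) (13.0896, 0) (24, 0) (24, 10.756)]
12. shoelace: 74.6182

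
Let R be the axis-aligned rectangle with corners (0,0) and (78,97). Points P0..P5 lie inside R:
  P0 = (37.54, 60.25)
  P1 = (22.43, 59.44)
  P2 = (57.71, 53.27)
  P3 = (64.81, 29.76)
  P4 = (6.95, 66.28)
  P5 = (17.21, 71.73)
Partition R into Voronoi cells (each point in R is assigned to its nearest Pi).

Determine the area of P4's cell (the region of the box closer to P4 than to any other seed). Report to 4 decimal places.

1. box [0,78]×[0,97]: [(0, 0) (78, 0) (78, 97) (0, 97)]
2. ⊥bis P4·P0 via (22.245,63.265): [(0, 0) (9.774, 0) (28.895, 97) (0, 97)]  |A|=1875.4441
3. ⊥bis P4·P1 via (14.69,62.86): [(0, 29.6142) (28.186, 93.4036) (28.895, 97) (0, 97)]  |A|=1001.6272
4. ⊥bis P4·P2 via (32.33,59.775): [(0, 29.6142) (28.186, 93.4036) (28.895, 97) (0, 97)]  |A|=1001.6272
5. ⊥bis P4·P3 via (35.88,48.02): [(0, 29.6142) (28.186, 93.4036) (28.895, 97) (0, 97)]  |A|=1001.6272
6. ⊥bis P4·P5 via (12.08,69.005): [(0, 91.7464) (0, 29.6142) (14.9871, 63.5323)]  |A|=465.5894
7. canonical 3-gon: [(0, 91.7464) (0, 29.6142) (14.9871, 63.5323)]
8. shoelace: 465.5894

Area of P4's cell: 465.5894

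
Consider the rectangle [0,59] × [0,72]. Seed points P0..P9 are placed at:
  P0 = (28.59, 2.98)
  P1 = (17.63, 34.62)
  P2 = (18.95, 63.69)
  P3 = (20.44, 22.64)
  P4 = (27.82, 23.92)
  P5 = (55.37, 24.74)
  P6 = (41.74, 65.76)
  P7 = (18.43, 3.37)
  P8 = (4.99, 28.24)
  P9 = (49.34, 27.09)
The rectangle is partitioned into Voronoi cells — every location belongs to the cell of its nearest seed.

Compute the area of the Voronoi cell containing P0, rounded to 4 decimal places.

1. box [0,59]×[0,72]: [(0, 0) (59, 0) (59, 72) (0, 72)]
2. ⊥bis P0·P1 via (23.11,18.8): [(0, 10.7948) (0, 0) (59, 0) (59, 31.2322)]  |A|=1239.7951
3. ⊥bis P0·P2 via (23.77,33.335): [(0, 10.7948) (0, 0) (59, 0) (59, 31.2322)]  |A|=1239.7951
4. ⊥bis P0·P3 via (24.515,12.81): [(0, 2.6474) (0, 0) (59, 0) (59, 27.1057)]  |A|=877.7146
5. ⊥bis P0·P4 via (28.205,13.45): [(25.85, 13.3634) (0, 2.6474) (0, 0) (59, 0) (59, 14.5824)]  |A|=670.1409
6. ⊥bis P0·P5 via (41.98,13.86): [(41.9038, 13.9537) (25.85, 13.3634) (0, 2.6474) (0, 0) (53.2419, 0)]  |A|=505.316
7. ⊥bis P0·P6 via (35.165,34.37): [(41.9038, 13.9537) (25.85, 13.3634) (0, 2.6474) (0, 0) (53.2419, 0)]  |A|=505.316
8. ⊥bis P0·P7 via (23.51,3.175): [(41.9038, 13.9537) (25.85, 13.3634) (23.8696, 12.5424) (23.3881, 0) (53.2419, 0)]  |A|=327.0481
9. ⊥bis P0·P8 via (16.79,15.61): [(41.9038, 13.9537) (25.85, 13.3634) (23.8696, 12.5424) (23.3881, 0) (53.2419, 0)]  |A|=327.0481
10. ⊥bis P0·P9 via (38.965,15.035): [(45.8167, 9.1381) (40.2903, 13.8944) (25.85, 13.3634) (23.8696, 12.5424) (23.3881, 0) (53.2419, 0)]  |A|=323.0469
11. canonical 6-gon: [(45.8167, 9.1381) (40.2903, 13.8944) (25.85, 13.3634) (23.8696, 12.5424) (23.3881, 0) (53.2419, 0)]
12. shoelace: 323.0469

Area of P0's cell: 323.0469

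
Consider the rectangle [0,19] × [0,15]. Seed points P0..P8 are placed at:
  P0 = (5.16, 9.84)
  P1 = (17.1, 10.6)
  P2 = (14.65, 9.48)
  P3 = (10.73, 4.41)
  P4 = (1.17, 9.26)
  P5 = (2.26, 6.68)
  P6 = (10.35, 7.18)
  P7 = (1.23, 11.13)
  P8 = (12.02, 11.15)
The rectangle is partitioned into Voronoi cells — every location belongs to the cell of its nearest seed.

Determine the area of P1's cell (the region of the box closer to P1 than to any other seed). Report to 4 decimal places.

1. box [0,19]×[0,15]: [(0, 0) (19, 0) (19, 15) (0, 15)]
2. ⊥bis P1·P0 via (11.13,10.22): [(11.7805, 0) (19, 0) (19, 15) (10.8257, 15)]  |A|=115.453
3. ⊥bis P1·P2 via (15.875,10.04): [(19, 3.2041) (19, 15) (13.6076, 15)]  |A|=31.8044
4. ⊥bis P1·P3 via (13.915,7.505): [(19, 3.2041) (19, 15) (13.6076, 15)]  |A|=31.8044
5. ⊥bis P1·P4 via (9.135,9.93): [(19, 3.2041) (19, 15) (13.6076, 15)]  |A|=31.8044
6. ⊥bis P1·P5 via (9.68,8.64): [(19, 3.2041) (19, 15) (13.6076, 15)]  |A|=31.8044
7. ⊥bis P1·P6 via (13.725,8.89): [(19, 3.2041) (19, 15) (13.6076, 15)]  |A|=31.8044
8. ⊥bis P1·P7 via (9.165,10.865): [(19, 3.2041) (19, 15) (13.6076, 15)]  |A|=31.8044
9. ⊥bis P1·P8 via (14.56,10.875): [(14.7387, 12.5256) (19, 3.2041) (19, 15) (15.0066, 15)]  |A|=30.0735
10. canonical 4-gon: [(14.7387, 12.5256) (19, 3.2041) (19, 15) (15.0066, 15)]
11. shoelace: 30.0735

Area of P1's cell: 30.0735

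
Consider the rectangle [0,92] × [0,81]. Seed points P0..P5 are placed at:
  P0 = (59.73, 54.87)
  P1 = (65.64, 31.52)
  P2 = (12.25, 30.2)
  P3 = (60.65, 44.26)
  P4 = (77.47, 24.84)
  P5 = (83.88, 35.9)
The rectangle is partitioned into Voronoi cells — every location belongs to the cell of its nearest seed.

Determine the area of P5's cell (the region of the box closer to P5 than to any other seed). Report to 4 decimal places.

Area of P5's cell: 551.1603

1. box [0,92]×[0,81]: [(0, 0) (92, 0) (92, 81) (0, 81)]
2. ⊥bis P5·P0 via (71.805,45.385): [(36.1548, 0) (92, 0) (92, 71.0945)]  |A|=1985.145
3. ⊥bis P5·P1 via (74.76,33.71): [(71.921, 45.5327) (82.8548, 0) (92, 0) (92, 71.0945)]  |A|=921.9551
4. ⊥bis P5·P2 via (48.065,33.05): [(71.921, 45.5327) (82.8548, 0) (92, 0) (92, 71.0945)]  |A|=921.9551
5. ⊥bis P5·P3 via (72.265,40.08): [(76.1773, 50.9513) (72.844, 41.6889) (82.8548, 0) (92, 0) (92, 71.0945)]  |A|=911.2742
6. ⊥bis P5·P4 via (80.675,30.37): [(76.1773, 50.9513) (72.844, 41.6889) (74.7354, 33.8124) (92, 23.8064) (92, 71.0945)]  |A|=551.1603
7. canonical 5-gon: [(76.1773, 50.9513) (72.844, 41.6889) (74.7354, 33.8124) (92, 23.8064) (92, 71.0945)]
8. shoelace: 551.1603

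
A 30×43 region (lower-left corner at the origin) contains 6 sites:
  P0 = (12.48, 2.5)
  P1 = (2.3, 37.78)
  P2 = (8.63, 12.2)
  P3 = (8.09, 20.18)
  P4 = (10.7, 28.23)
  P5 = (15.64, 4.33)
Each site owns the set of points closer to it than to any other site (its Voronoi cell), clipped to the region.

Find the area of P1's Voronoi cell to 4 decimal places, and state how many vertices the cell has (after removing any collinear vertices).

1. box [0,30]×[0,43]: [(0, 0) (30, 0) (30, 43) (0, 43)]
2. ⊥bis P1·P0 via (7.39,20.14): [(0, 18.0076) (30, 26.6641) (30, 43) (0, 43)]  |A|=619.9243
3. ⊥bis P1·P2 via (5.465,24.99): [(0, 23.6376) (30, 31.0614) (30, 43) (0, 43)]  |A|=469.5144
4. ⊥bis P1·P3 via (5.195,28.98): [(0, 27.271) (30, 37.1403) (30, 43) (0, 43)]  |A|=323.8313
5. ⊥bis P1·P4 via (6.5,33.005): [(0, 27.2877) (17.8634, 43) (0, 43)]  |A|=140.3371
6. ⊥bis P1·P5 via (8.97,21.055): [(0, 27.2877) (17.8634, 43) (0, 43)]  |A|=140.3371
7. canonical 3-gon: [(0, 27.2877) (17.8634, 43) (0, 43)]
8. shoelace: 140.3371

Area of P1's cell: 140.3371 (3 vertices)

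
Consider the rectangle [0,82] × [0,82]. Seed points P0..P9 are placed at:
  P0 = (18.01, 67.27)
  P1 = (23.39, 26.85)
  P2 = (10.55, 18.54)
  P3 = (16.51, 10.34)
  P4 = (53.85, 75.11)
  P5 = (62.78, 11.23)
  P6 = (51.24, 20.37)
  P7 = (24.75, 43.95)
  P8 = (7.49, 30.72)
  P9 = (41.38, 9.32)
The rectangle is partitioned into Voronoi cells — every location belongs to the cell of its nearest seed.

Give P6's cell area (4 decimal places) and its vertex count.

Area of P6's cell: 892.5292 (5 vertices)

1. box [0,82]×[0,82]: [(0, 0) (82, 0) (82, 82) (0, 82)]
2. ⊥bis P6·P0 via (34.625,43.82): [(0, 19.2872) (0, 0) (82, 0) (82, 77.3866)]  |A|=3963.6234
3. ⊥bis P6·P1 via (37.315,23.61): [(43.4766, 50.0916) (31.8215, 0) (82, 0) (82, 77.3866)]  |A|=2747.3562
4. ⊥bis P6·P2 via (30.895,19.455): [(43.4766, 50.0916) (31.8215, 0) (82, 0) (82, 77.3866)]  |A|=2747.3562
5. ⊥bis P6·P3 via (33.875,15.355): [(43.4766, 50.0916) (34.7164, 12.4416) (38.3095, 0) (82, 0) (82, 77.3866)]  |A|=2706.9959
6. ⊥bis P6·P4 via (52.545,47.74): [(43.035, 48.1934) (34.7164, 12.4416) (38.3095, 0) (82, 0) (82, 46.3356)]  |A|=2071.51
7. ⊥bis P6·P5 via (57.01,15.8): [(81.2243, 46.3726) (43.035, 48.1934) (34.7164, 12.4416) (38.3095, 0) (44.496, 0)]  |A|=1183.96
8. ⊥bis P6·P7 via (37.995,32.16): [(81.2243, 46.3726) (51.8912, 47.7712) (39.7677, 34.1515) (34.7164, 12.4416) (38.3095, 0) (44.496, 0)]  |A|=1121.0906
9. ⊥bis P6·P8 via (29.365,25.545): [(81.2243, 46.3726) (51.8912, 47.7712) (39.7677, 34.1515) (34.7164, 12.4416) (38.3095, 0) (44.496, 0)]  |A|=1121.0906
10. ⊥bis P6·P9 via (46.31,14.845): [(52.1361, 9.6463) (81.2243, 46.3726) (51.8912, 47.7712) (39.7677, 34.1515) (37.1727, 22.9983)]  |A|=892.5292
11. canonical 5-gon: [(52.1361, 9.6463) (81.2243, 46.3726) (51.8912, 47.7712) (39.7677, 34.1515) (37.1727, 22.9983)]
12. shoelace: 892.5292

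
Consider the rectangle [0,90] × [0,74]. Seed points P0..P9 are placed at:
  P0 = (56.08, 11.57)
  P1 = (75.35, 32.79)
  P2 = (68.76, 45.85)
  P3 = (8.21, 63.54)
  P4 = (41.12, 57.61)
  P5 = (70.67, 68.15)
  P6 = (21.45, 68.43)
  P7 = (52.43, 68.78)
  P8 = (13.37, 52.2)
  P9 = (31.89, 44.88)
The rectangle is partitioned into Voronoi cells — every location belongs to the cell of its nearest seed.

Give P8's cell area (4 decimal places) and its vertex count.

1. box [0,90]×[0,74]: [(0, 0) (90, 0) (90, 74) (0, 74)]
2. ⊥bis P8·P0 via (34.725,31.885): [(0, 0) (4.3928, 0) (74.789, 74) (0, 74)]  |A|=2929.7264
3. ⊥bis P8·P1 via (44.36,42.495): [(0, 0) (4.3928, 0) (44.1351, 41.7768) (54.2263, 74) (0, 74)]  |A|=2598.4287
4. ⊥bis P8·P2 via (41.065,49.025): [(0, 0) (4.3928, 0) (39.6995, 37.1142) (43.9282, 74) (0, 74)]  |A|=2360.5635
5. ⊥bis P8·P3 via (10.79,57.87): [(0, 52.9603) (0, 0) (4.3928, 0) (39.6995, 37.1142) (43.801, 72.8909)]  |A|=1875.4219
6. ⊥bis P8·P4 via (27.245,54.905): [(25.3733, 64.5058) (0, 52.9603) (0, 0) (4.3928, 0) (32.2418, 29.2746)]  |A|=1404.6802
7. ⊥bis P8·P5 via (42.02,60.175): [(25.3733, 64.5058) (0, 52.9603) (0, 0) (4.3928, 0) (32.2418, 29.2746)]  |A|=1404.6802
8. ⊥bis P8·P6 via (17.41,60.315): [(27.1341, 55.4739) (16.8147, 60.6114) (0, 52.9603) (0, 0) (4.3928, 0) (32.2418, 29.2746)]  |A|=1362.6015
9. ⊥bis P8·P7 via (32.9,60.49): [(27.1341, 55.4739) (16.8147, 60.6114) (0, 52.9603) (0, 0) (4.3928, 0) (32.2418, 29.2746)]  |A|=1362.6015
10. ⊥bis P8·P9 via (22.63,48.54): [(25.6606, 56.2075) (16.8147, 60.6114) (0, 52.9603) (0, 0) (3.4446, 0)]  |A|=847.1681
11. canonical 5-gon: [(25.6606, 56.2075) (16.8147, 60.6114) (0, 52.9603) (0, 0) (3.4446, 0)]
12. shoelace: 847.1681

Area of P8's cell: 847.1681 (5 vertices)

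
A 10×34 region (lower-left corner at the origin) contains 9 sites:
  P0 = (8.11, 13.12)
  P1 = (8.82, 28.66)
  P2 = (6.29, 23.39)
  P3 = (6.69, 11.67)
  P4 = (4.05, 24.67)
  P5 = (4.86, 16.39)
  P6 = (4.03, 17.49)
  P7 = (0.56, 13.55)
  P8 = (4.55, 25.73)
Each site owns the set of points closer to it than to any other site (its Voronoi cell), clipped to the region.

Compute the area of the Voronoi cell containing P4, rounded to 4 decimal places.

1. box [0,10]×[0,34]: [(0, 0) (10, 0) (10, 34) (0, 34)]
2. ⊥bis P4·P0 via (6.08,18.895): [(0, 16.7578) (10, 20.2729) (10, 34) (0, 34)]  |A|=154.8464
3. ⊥bis P4·P1 via (6.435,26.665): [(0, 16.7578) (10, 20.2729) (10, 22.4031) (0.2994, 34) (0, 34)]  |A|=98.598
4. ⊥bis P4·P2 via (5.17,24.03): [(0, 16.7578) (1.2694, 17.204) (6.578, 26.494) (0.2994, 34) (0, 34)]  |A|=62.5457
5. ⊥bis P4·P3 via (5.37,18.17): [(0, 17.0795) (1.3556, 17.3548) (6.578, 26.494) (0.2994, 34) (0, 34)]  |A|=62.2512
6. ⊥bis P4·P5 via (4.455,20.53): [(0, 20.0942) (3.0939, 20.3969) (6.578, 26.494) (0.2994, 34) (0, 34)]  |A|=55.7649
7. ⊥bis P4·P6 via (4.04,21.08): [(0, 21.0913) (3.4852, 21.0815) (6.578, 26.494) (0.2994, 34) (0, 34)]  |A|=53.0275
8. ⊥bis P4·P7 via (2.305,19.11): [(0, 21.0913) (3.4852, 21.0815) (6.578, 26.494) (0.2994, 34) (0, 34)]  |A|=53.0275
9. ⊥bis P4·P8 via (4.3,25.2): [(0, 27.2283) (0, 21.0913) (3.4852, 21.0815) (5.5119, 24.6283)]  |A|=23.1039
10. canonical 4-gon: [(0, 27.2283) (0, 21.0913) (3.4852, 21.0815) (5.5119, 24.6283)]
11. shoelace: 23.1039

Area of P4's cell: 23.1039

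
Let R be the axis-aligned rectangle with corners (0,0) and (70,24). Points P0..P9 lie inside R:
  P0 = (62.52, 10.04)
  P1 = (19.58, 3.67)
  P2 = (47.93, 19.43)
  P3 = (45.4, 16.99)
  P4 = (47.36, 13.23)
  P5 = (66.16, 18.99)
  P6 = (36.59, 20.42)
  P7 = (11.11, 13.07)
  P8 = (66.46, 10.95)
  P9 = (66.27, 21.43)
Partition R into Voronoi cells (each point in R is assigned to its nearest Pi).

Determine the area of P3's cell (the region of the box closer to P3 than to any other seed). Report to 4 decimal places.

1. box [0,70]×[0,24]: [(0, 0) (70, 0) (70, 24) (0, 24)]
2. ⊥bis P3·P0 via (53.96,13.515): [(0, 0) (48.4735, 0) (58.2165, 24) (0, 24)]  |A|=1280.2794
3. ⊥bis P3·P1 via (32.49,10.33): [(37.819, 0) (48.4735, 0) (58.2165, 24) (25.4379, 24)]  |A|=521.1958
4. ⊥bis P3·P2 via (46.665,18.21): [(37.819, 0) (48.4735, 0) (53.1403, 11.4958) (41.081, 24) (25.4379, 24)]  |A|=414.0634
5. ⊥bis P3·P4 via (46.38,15.11): [(33.4903, 8.3909) (48.5592, 16.246) (41.081, 24) (25.4379, 24)]  |A|=209.8798
6. ⊥bis P3·P5 via (55.78,17.99): [(33.4903, 8.3909) (48.5592, 16.246) (41.081, 24) (25.4379, 24)]  |A|=209.8798
7. ⊥bis P3·P6 via (40.995,18.705): [(37.8678, 10.6728) (48.5592, 16.246) (42.4884, 22.5407)]  |A|=50.5665
8. ⊥bis P3·P7 via (28.255,15.03): [(37.8678, 10.6728) (48.5592, 16.246) (42.4884, 22.5407)]  |A|=50.5665
9. ⊥bis P3·P8 via (55.93,13.97): [(37.8678, 10.6728) (48.5592, 16.246) (42.4884, 22.5407)]  |A|=50.5665
10. ⊥bis P3·P9 via (55.835,19.21): [(37.8678, 10.6728) (48.5592, 16.246) (42.4884, 22.5407)]  |A|=50.5665
11. canonical 3-gon: [(37.8678, 10.6728) (48.5592, 16.246) (42.4884, 22.5407)]
12. shoelace: 50.5665

Area of P3's cell: 50.5665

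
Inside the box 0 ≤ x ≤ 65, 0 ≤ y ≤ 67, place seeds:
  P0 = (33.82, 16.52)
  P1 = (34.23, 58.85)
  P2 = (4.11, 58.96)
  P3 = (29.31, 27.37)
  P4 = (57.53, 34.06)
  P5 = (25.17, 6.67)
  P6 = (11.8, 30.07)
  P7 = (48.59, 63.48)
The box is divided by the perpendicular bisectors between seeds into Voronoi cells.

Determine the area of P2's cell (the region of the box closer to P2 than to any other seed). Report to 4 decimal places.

Area of P2's cell: 422.6019

1. box [0,65]×[0,67]: [(0, 0) (65, 0) (65, 67) (0, 67)]
2. ⊥bis P2·P0 via (18.965,37.74): [(0, 24.4636) (60.7622, 67) (0, 67)]  |A|=1292.3021
3. ⊥bis P2·P1 via (19.17,58.905): [(0, 24.4636) (19.093, 37.8296) (19.1996, 67) (0, 67)]  |A|=686.1036
4. ⊥bis P2·P3 via (16.71,43.165): [(0, 29.8351) (19.1195, 45.0871) (19.1996, 67) (0, 67)]  |A|=565.6467
5. ⊥bis P2·P4 via (30.82,46.51): [(0, 29.8351) (19.1195, 45.0871) (19.1996, 67) (0, 67)]  |A|=565.6467
6. ⊥bis P2·P5 via (14.64,32.815): [(0, 29.8351) (19.1195, 45.0871) (19.1996, 67) (0, 67)]  |A|=565.6467
7. ⊥bis P2·P6 via (7.955,44.515): [(0, 42.3975) (19.1283, 47.4891) (19.1996, 67) (0, 67)]  |A|=422.6019
8. ⊥bis P2·P7 via (26.35,61.22): [(0, 42.3975) (19.1283, 47.4891) (19.1996, 67) (0, 67)]  |A|=422.6019
9. canonical 4-gon: [(0, 42.3975) (19.1283, 47.4891) (19.1996, 67) (0, 67)]
10. shoelace: 422.6019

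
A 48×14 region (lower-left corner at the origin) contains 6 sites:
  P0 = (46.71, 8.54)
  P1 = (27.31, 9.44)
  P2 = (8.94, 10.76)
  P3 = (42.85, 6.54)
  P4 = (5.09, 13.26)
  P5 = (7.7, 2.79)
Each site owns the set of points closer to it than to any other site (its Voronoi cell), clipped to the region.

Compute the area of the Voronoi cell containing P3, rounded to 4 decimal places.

1. box [0,48]×[0,14]: [(0, 0) (48, 0) (48, 14) (0, 14)]
2. ⊥bis P3·P0 via (44.78,7.54): [(0, 0) (48, 0) (48, 1.3254) (41.4328, 14) (0, 14)]  |A|=630.382
3. ⊥bis P3·P1 via (35.08,7.99): [(33.5889, 0) (48, 0) (48, 1.3254) (41.4328, 14) (36.2016, 14)]  |A|=141.8485
4. ⊥bis P3·P2 via (25.895,8.65): [(33.5889, 0) (48, 0) (48, 1.3254) (41.4328, 14) (36.2016, 14)]  |A|=141.8485
5. ⊥bis P3·P4 via (23.97,9.9): [(33.5889, 0) (48, 0) (48, 1.3254) (41.4328, 14) (36.2016, 14)]  |A|=141.8485
6. ⊥bis P3·P5 via (25.275,4.665): [(33.5889, 0) (48, 0) (48, 1.3254) (41.4328, 14) (36.2016, 14)]  |A|=141.8485
7. canonical 5-gon: [(33.5889, 0) (48, 0) (48, 1.3254) (41.4328, 14) (36.2016, 14)]
8. shoelace: 141.8485

Area of P3's cell: 141.8485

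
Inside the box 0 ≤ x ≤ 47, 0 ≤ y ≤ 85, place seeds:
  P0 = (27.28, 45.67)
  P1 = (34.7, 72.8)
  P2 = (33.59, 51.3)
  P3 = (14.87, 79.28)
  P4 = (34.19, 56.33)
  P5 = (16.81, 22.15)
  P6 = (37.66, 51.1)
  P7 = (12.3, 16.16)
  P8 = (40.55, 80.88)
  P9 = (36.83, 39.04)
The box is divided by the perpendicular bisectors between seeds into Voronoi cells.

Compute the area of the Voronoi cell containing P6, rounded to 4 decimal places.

Area of P6's cell: 142.9318

1. box [0,47]×[0,85]: [(0, 0) (47, 0) (47, 85) (0, 85)]
2. ⊥bis P6·P0 via (32.47,48.385): [(47, 20.6094) (47, 85) (13.3159, 85)]  |A|=1084.469
3. ⊥bis P6·P1 via (36.18,61.95): [(26.0936, 60.5742) (47, 20.6094) (47, 63.4259)]  |A|=447.5695
4. ⊥bis P6·P2 via (35.625,51.2): [(36.1531, 61.9463) (35.2276, 43.1135) (47, 20.6094) (47, 63.4259)]  |A|=353.4802
5. ⊥bis P6·P3 via (26.265,65.19): [(36.1531, 61.9463) (35.2276, 43.1135) (47, 20.6094) (47, 63.4259)]  |A|=353.4802
6. ⊥bis P6·P4 via (35.925,53.715): [(35.7426, 53.594) (35.2276, 43.1135) (47, 20.6094) (47, 61.063)]  |A|=295.1856
7. ⊥bis P6·P5 via (27.235,36.625): [(35.7426, 53.594) (35.2276, 43.1135) (45.5054, 23.4665) (47, 22.3901) (47, 61.063)]  |A|=293.8548
8. ⊥bis P6·P7 via (24.98,33.63): [(35.7426, 53.594) (35.2276, 43.1135) (45.5054, 23.4665) (47, 22.3901) (47, 61.063)]  |A|=293.8548
9. ⊥bis P6·P8 via (39.105,65.99): [(35.7426, 53.594) (35.2276, 43.1135) (45.5054, 23.4665) (47, 22.3901) (47, 61.063)]  |A|=293.8548
10. ⊥bis P6·P9 via (37.245,45.07): [(35.7426, 53.594) (35.3302, 45.2018) (47, 44.3986) (47, 61.063)]  |A|=142.9318
11. canonical 4-gon: [(35.7426, 53.594) (35.3302, 45.2018) (47, 44.3986) (47, 61.063)]
12. shoelace: 142.9318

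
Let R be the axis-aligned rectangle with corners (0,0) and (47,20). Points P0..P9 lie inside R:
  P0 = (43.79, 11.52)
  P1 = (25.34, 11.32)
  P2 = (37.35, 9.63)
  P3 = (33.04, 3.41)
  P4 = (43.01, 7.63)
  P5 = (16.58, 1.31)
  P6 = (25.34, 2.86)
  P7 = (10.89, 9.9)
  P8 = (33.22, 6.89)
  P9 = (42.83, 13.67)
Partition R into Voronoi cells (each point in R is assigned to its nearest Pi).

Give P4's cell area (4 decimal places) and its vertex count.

Area of P4's cell: 71.0621 (5 vertices)

1. box [0,47]×[0,20]: [(0, 0) (47, 0) (47, 20) (0, 20)]
2. ⊥bis P4·P0 via (43.4,9.575): [(0, 18.2773) (0, 0) (47, 0) (47, 8.8531)]  |A|=637.5659
3. ⊥bis P4·P1 via (34.175,9.475): [(34.5658, 11.3464) (32.1963, 0) (47, 0) (47, 8.8531)]  |A|=139.0249
4. ⊥bis P4·P2 via (40.18,8.63): [(40.7049, 10.1154) (37.1305, 0) (47, 0) (47, 8.8531)]  |A|=77.7827
5. ⊥bis P4·P3 via (38.025,5.52): [(40.7049, 10.1154) (38.6006, 4.1602) (40.3614, 0) (47, 0) (47, 8.8531)]  |A|=71.0621
6. ⊥bis P4·P5 via (29.795,4.47): [(40.7049, 10.1154) (38.6006, 4.1602) (40.3614, 0) (47, 0) (47, 8.8531)]  |A|=71.0621
7. ⊥bis P4·P6 via (34.175,5.245): [(40.7049, 10.1154) (38.6006, 4.1602) (40.3614, 0) (47, 0) (47, 8.8531)]  |A|=71.0621
8. ⊥bis P4·P7 via (26.95,8.765): [(40.7049, 10.1154) (38.6006, 4.1602) (40.3614, 0) (47, 0) (47, 8.8531)]  |A|=71.0621
9. ⊥bis P4·P8 via (38.115,7.26): [(40.7049, 10.1154) (38.6006, 4.1602) (40.3614, 0) (47, 0) (47, 8.8531)]  |A|=71.0621
10. ⊥bis P4·P9 via (42.92,10.65): [(40.7049, 10.1154) (38.6006, 4.1602) (40.3614, 0) (47, 0) (47, 8.8531)]  |A|=71.0621
11. canonical 5-gon: [(40.7049, 10.1154) (38.6006, 4.1602) (40.3614, 0) (47, 0) (47, 8.8531)]
12. shoelace: 71.0621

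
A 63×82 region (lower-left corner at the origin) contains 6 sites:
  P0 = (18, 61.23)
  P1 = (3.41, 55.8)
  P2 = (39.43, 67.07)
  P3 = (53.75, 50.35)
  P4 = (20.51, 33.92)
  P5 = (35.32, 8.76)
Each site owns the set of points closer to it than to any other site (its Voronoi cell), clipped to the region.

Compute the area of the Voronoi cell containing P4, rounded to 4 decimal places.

Area of P4's cell: 1132.2854

1. box [0,63]×[0,82]: [(0, 0) (63, 0) (63, 82) (0, 82)]
2. ⊥bis P4·P0 via (19.255,47.575): [(0, 45.8053) (0, 0) (63, 0) (63, 51.5955)]  |A|=3068.1258
3. ⊥bis P4·P1 via (11.96,44.86): [(14.9247, 47.177) (0, 35.5128) (0, 0) (63, 0) (63, 51.5955)]  |A|=2991.3198
4. ⊥bis P4·P2 via (29.97,50.495): [(32.8904, 48.8282) (14.9247, 47.177) (0, 35.5128) (0, 0) (63, 0) (63, 31.6435)]  |A|=2690.9464
5. ⊥bis P4·P3 via (37.13,42.135): [(34.1876, 48.0879) (32.8904, 48.8282) (14.9247, 47.177) (0, 35.5128) (0, 0) (57.9567, 0)]  |A|=2113.8222
6. ⊥bis P4·P5 via (27.915,21.34): [(43.0152, 30.2285) (34.1876, 48.0879) (32.8904, 48.8282) (14.9247, 47.177) (0, 35.5128) (0, 4.9083)]  |A|=1132.2854
7. canonical 6-gon: [(43.0152, 30.2285) (34.1876, 48.0879) (32.8904, 48.8282) (14.9247, 47.177) (0, 35.5128) (0, 4.9083)]
8. shoelace: 1132.2854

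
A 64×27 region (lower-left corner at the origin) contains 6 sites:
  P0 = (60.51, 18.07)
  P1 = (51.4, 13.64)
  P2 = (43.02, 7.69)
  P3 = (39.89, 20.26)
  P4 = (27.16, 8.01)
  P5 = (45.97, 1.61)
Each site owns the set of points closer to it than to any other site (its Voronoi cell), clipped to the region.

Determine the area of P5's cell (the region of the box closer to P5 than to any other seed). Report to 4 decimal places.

Area of P5's cell: 109.2287

1. box [0,64]×[0,27]: [(0, 0) (64, 0) (64, 27) (0, 27)]
2. ⊥bis P5·P0 via (53.24,9.84): [(0, 0) (64, 0) (64, 0.3351) (33.814, 27) (0, 27)]  |A|=1325.5473
3. ⊥bis P5·P1 via (48.685,7.625): [(0, 0) (64, 0) (64, 0.3351) (63.127, 1.1063) (5.7603, 27) (0, 27)]  |A|=962.3396
4. ⊥bis P5·P2 via (44.495,4.65): [(34.9113, 0) (64, 0) (64, 0.3351) (63.127, 1.1063) (49.6908, 7.171)]  |A|=109.2288
5. ⊥bis P5·P3 via (42.93,10.935): [(34.9113, 0) (64, 0) (64, 0.3351) (63.127, 1.1063) (49.6908, 7.171)]  |A|=109.2288
6. ⊥bis P5·P4 via (36.565,4.81): [(34.9318, 0.01) (34.9284, 0) (64, 0) (64, 0.3351) (63.127, 1.1063) (49.6908, 7.171)]  |A|=109.2287
7. canonical 6-gon: [(34.9318, 0.01) (34.9284, 0) (64, 0) (64, 0.3351) (63.127, 1.1063) (49.6908, 7.171)]
8. shoelace: 109.2287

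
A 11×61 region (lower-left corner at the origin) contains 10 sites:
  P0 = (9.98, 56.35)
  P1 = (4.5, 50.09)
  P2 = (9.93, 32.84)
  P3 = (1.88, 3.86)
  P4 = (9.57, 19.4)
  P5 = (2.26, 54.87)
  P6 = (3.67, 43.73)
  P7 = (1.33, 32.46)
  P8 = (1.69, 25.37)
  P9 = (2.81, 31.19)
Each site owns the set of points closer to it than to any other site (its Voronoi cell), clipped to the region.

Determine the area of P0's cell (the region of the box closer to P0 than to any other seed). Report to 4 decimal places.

Area of P0's cell: 46.1613

1. box [0,11]×[0,61]: [(0, 0) (11, 0) (11, 61) (0, 61)]
2. ⊥bis P0·P1 via (7.24,53.22): [(0, 59.5579) (11, 49.9285) (11, 61) (0, 61)]  |A|=68.8249
3. ⊥bis P0·P2 via (9.955,44.595): [(0, 59.5579) (11, 49.9285) (11, 61) (0, 61)]  |A|=68.8249
4. ⊥bis P0·P3 via (5.93,30.105): [(0, 59.5579) (11, 49.9285) (11, 61) (0, 61)]  |A|=68.8249
5. ⊥bis P0·P4 via (9.775,37.875): [(0, 59.5579) (11, 49.9285) (11, 61) (0, 61)]  |A|=68.8249
6. ⊥bis P0·P5 via (6.12,55.61): [(6.4447, 53.9162) (11, 49.9285) (11, 61) (5.0867, 61)]  |A|=46.1613
7. ⊥bis P0·P6 via (6.825,50.04): [(6.4447, 53.9162) (11, 49.9285) (11, 61) (5.0867, 61)]  |A|=46.1613
8. ⊥bis P0·P7 via (5.655,44.405): [(6.4447, 53.9162) (11, 49.9285) (11, 61) (5.0867, 61)]  |A|=46.1613
9. ⊥bis P0·P8 via (5.835,40.86): [(6.4447, 53.9162) (11, 49.9285) (11, 61) (5.0867, 61)]  |A|=46.1613
10. ⊥bis P0·P9 via (6.395,43.77): [(6.4447, 53.9162) (11, 49.9285) (11, 61) (5.0867, 61)]  |A|=46.1613
11. canonical 4-gon: [(6.4447, 53.9162) (11, 49.9285) (11, 61) (5.0867, 61)]
12. shoelace: 46.1613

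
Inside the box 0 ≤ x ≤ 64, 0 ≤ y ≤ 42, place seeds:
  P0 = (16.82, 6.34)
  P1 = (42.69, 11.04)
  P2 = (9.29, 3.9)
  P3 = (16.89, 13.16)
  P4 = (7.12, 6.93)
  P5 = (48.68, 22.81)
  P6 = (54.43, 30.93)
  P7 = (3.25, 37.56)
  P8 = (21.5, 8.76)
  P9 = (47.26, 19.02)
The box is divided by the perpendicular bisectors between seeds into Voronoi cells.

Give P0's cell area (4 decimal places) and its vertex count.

1. box [0,64]×[0,42]: [(0, 0) (64, 0) (64, 42) (0, 42)]
2. ⊥bis P0·P1 via (29.755,8.69): [(0, 0) (31.3338, 0) (23.7033, 42) (0, 42)]  |A|=1155.779
3. ⊥bis P0·P2 via (13.055,5.12): [(14.7141, 0) (31.3338, 0) (23.7033, 42) (1.1045, 42)]  |A|=823.5889
4. ⊥bis P0·P3 via (16.855,9.75): [(11.537, 9.8046) (14.7141, 0) (31.3338, 0) (29.5862, 9.6193)]  |A|=168.1231
5. ⊥bis P0·P4 via (11.97,6.635): [(12.1624, 9.7982) (12.0639, 8.1786) (14.7141, 0) (31.3338, 0) (29.5862, 9.6193)]  |A|=167.6164
6. ⊥bis P0·P5 via (32.75,14.575): [(12.1624, 9.7982) (12.0639, 8.1786) (14.7141, 0) (31.3338, 0) (29.5862, 9.6193)]  |A|=167.6164
7. ⊥bis P0·P6 via (35.625,18.635): [(12.1624, 9.7982) (12.0639, 8.1786) (14.7141, 0) (31.3338, 0) (29.5862, 9.6193)]  |A|=167.6164
8. ⊥bis P0·P7 via (10.035,21.95): [(12.1624, 9.7982) (12.0639, 8.1786) (14.7141, 0) (31.3338, 0) (29.5862, 9.6193)]  |A|=167.6164
9. ⊥bis P0·P8 via (19.16,7.55): [(18.0286, 9.738) (12.1624, 9.7982) (12.0639, 8.1786) (14.7141, 0) (23.0641, 0)]  |A|=71.8671
10. ⊥bis P0·P9 via (32.04,12.68): [(18.0286, 9.738) (12.1624, 9.7982) (12.0639, 8.1786) (14.7141, 0) (23.0641, 0)]  |A|=71.8671
11. canonical 5-gon: [(18.0286, 9.738) (12.1624, 9.7982) (12.0639, 8.1786) (14.7141, 0) (23.0641, 0)]
12. shoelace: 71.8671

Area of P0's cell: 71.8671 (5 vertices)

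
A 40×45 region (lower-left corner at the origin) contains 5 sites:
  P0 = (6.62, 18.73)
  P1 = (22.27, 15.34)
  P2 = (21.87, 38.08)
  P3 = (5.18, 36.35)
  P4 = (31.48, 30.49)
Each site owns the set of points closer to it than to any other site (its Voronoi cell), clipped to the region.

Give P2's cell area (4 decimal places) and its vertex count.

Area of P2's cell: 259.5123 (5 vertices)

1. box [0,40]×[0,45]: [(0, 0) (40, 0) (40, 45) (0, 45)]
2. ⊥bis P2·P0 via (14.245,28.405): [(0, 39.6317) (40, 8.1071) (40, 45) (0, 45)]  |A|=845.2238
3. ⊥bis P2·P1 via (22.07,26.71): [(0, 39.6317) (16.5196, 26.6124) (40, 27.0254) (40, 45) (0, 45)]  |A|=623.1195
4. ⊥bis P2·P3 via (13.525,37.215): [(14.4554, 28.2392) (16.5196, 26.6124) (40, 27.0254) (40, 45) (12.718, 45)]  |A|=477.7365
5. ⊥bis P2·P4 via (26.675,34.285): [(14.4554, 28.2392) (16.5196, 26.6124) (20.6728, 26.6854) (35.1377, 45) (12.718, 45)]  |A|=259.5123
6. canonical 5-gon: [(14.4554, 28.2392) (16.5196, 26.6124) (20.6728, 26.6854) (35.1377, 45) (12.718, 45)]
7. shoelace: 259.5123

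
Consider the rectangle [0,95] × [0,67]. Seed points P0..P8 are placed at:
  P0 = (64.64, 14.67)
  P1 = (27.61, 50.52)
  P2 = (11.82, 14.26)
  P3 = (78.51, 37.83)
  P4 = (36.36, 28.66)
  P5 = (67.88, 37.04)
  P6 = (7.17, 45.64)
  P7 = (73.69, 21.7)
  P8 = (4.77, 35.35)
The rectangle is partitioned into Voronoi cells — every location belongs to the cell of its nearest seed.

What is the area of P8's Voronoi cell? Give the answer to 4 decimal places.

Area of P8's cell: 288.5204

1. box [0,95]×[0,67]: [(0, 0) (95, 0) (95, 67) (0, 67)]
2. ⊥bis P8·P0 via (34.705,25.01): [(0, 0) (26.0662, 0) (49.209, 67) (0, 67)]  |A|=2521.7175
3. ⊥bis P8·P1 via (16.19,42.935): [(0, 0) (26.0662, 0) (32.4437, 18.4634) (0.2064, 67) (0, 67)]  |A|=1332.507
4. ⊥bis P8·P2 via (8.295,24.805): [(0, 22.0321) (24.6095, 30.2586) (0.2064, 67) (0, 67)]  |A|=557.1088
5. ⊥bis P8·P3 via (41.64,36.59): [(0, 22.0321) (24.6095, 30.2586) (0.2064, 67) (0, 67)]  |A|=557.1088
6. ⊥bis P8·P4 via (20.565,32.005): [(0, 22.0321) (19.8589, 28.6706) (21.2624, 35.298) (0.2064, 67) (0, 67)]  |A|=542.481
7. ⊥bis P8·P5 via (36.325,36.195): [(0, 22.0321) (19.8589, 28.6706) (21.2624, 35.298) (0.2064, 67) (0, 67)]  |A|=542.481
8. ⊥bis P8·P6 via (5.97,40.495): [(0, 41.8874) (0, 22.0321) (19.8589, 28.6706) (21.2624, 35.298) (19.9811, 37.2271)]  |A|=288.5204
9. ⊥bis P8·P7 via (39.23,28.525): [(0, 41.8874) (0, 22.0321) (19.8589, 28.6706) (21.2624, 35.298) (19.9811, 37.2271)]  |A|=288.5204
10. canonical 5-gon: [(0, 41.8874) (0, 22.0321) (19.8589, 28.6706) (21.2624, 35.298) (19.9811, 37.2271)]
11. shoelace: 288.5204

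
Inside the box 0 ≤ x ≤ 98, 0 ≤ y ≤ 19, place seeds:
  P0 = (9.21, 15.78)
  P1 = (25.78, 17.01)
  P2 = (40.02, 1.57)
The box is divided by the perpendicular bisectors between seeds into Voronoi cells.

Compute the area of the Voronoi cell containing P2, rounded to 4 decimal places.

1. box [0,98]×[0,19]: [(0, 0) (98, 0) (98, 19) (0, 19)]
2. ⊥bis P2·P0 via (24.615,8.675): [(20.614, 0) (98, 0) (98, 19) (29.377, 19)]  |A|=1387.0855
3. ⊥bis P2·P1 via (32.9,9.29): [(22.8271, 0) (98, 0) (98, 19) (43.4283, 19)]  |A|=1232.5738
4. canonical 4-gon: [(22.8271, 0) (98, 0) (98, 19) (43.4283, 19)]
5. shoelace: 1232.5738

Area of P2's cell: 1232.5738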